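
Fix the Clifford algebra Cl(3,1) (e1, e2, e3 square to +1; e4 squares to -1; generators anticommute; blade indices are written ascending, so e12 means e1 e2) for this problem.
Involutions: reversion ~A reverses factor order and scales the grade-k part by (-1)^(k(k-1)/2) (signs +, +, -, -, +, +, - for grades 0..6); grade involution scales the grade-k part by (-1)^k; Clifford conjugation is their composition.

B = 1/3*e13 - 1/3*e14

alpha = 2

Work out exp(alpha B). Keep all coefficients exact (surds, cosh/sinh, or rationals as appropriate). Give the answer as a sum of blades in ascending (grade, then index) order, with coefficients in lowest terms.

B^2 term by term: the squares give (1/3)^2*(e13)^2 + (-1/3)^2*(e14)^2 = 1/9*(-1) + 1/9*(+1) = 0 (each basis 2-blade squares to minus the product of its generators' squares); cross terms between blades sharing an index anticommute and cancel. So B^2 = 0.
B^2 = 0, so the series closes: exp(alpha B) = 1 + alpha B (parabolic case).
Answer: 1 + 2/3*e13 - 2/3*e14


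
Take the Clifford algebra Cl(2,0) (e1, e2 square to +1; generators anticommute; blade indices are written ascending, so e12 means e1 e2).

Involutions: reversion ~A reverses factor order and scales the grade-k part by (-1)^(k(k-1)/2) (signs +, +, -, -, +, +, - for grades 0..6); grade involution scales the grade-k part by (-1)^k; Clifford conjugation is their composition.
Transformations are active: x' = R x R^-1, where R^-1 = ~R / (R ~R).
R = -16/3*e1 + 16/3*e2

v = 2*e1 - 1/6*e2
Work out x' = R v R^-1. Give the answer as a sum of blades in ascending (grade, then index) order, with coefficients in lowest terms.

~R = -16/3*e1 + 16/3*e2, and R ~R = 512/9, so R^-1 = ~R / (512/9).
R v = -104/9 - 88/9*e12
Answer: 1/6*e1 - 2*e2


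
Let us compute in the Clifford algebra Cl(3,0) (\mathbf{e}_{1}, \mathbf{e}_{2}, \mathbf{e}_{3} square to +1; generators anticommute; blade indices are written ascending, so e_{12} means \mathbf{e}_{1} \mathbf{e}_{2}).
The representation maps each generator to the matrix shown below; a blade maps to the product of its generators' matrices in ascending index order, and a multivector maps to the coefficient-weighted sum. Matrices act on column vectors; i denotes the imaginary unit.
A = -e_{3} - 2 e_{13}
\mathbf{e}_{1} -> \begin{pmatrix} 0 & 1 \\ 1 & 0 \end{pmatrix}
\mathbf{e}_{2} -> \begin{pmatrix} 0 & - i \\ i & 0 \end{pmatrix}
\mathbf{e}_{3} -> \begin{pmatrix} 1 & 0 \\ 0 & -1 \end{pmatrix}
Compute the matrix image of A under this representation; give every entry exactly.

Bivector images (products of the table entries): rho(e_{13}) = rho(\mathbf{e}_{1})rho(\mathbf{e}_{3}) = \begin{pmatrix} 0 & -1 \\ 1 & 0 \end{pmatrix}.
M = (-1)*rho(e_{3}) + (-2)*rho(e_{13}), summed entrywise:
Answer: \begin{pmatrix} -1 & 2 \\ -2 & 1 \end{pmatrix}


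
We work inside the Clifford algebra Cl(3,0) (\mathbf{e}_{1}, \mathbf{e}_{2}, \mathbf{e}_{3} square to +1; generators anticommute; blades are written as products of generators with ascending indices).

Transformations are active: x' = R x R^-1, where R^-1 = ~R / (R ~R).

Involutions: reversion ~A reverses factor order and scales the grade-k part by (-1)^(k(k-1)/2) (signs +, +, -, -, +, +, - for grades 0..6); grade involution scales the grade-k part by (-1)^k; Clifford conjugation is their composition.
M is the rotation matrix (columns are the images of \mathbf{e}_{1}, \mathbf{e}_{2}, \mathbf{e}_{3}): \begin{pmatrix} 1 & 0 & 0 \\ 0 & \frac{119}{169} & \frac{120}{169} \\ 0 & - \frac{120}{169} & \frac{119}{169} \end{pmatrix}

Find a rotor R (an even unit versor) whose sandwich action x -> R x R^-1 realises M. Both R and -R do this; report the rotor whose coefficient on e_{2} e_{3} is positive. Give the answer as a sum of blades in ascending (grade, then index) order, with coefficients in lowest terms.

Method: write R = a + b12*e_{1} e_{2} + b13*e_{1} e_{3} + b23*e_{2} e_{3} with a^2 + b12^2 + b13^2 + b23^2 = 1 (so R^-1 = ~R). Expanding the columns R e_j ~R gives tr M = 4a^2 - 1 and, from the antisymmetric part, M21 - M12 = -4a*b12, M13 - M31 = 4a*b13, M32 - M23 = -4a*b23.
Here tr M = \frac{407}{169}, so a^2 = (1 + tr M)/4 = \frac{144}{169} and a = ±\frac{12}{13}. Taking a = \frac{12}{13}: M21 - M12 = 0, M13 - M31 = 0, M32 - M23 = -\frac{240}{169}, giving b12 = 0, b13 = 0, b23 = \frac{5}{13}, i.e. R = \frac{12}{13} + \frac{5}{13} e_{2} e_{3}.
Its e_{2} e_{3} coefficient is already positive.
Answer: \frac{12}{13} + \frac{5}{13} e_{2} e_{3}. Why the constraint matters: R and -R act identically through the sandwich — M has trace \frac{407}{169} either way — so only the sign condition on e_{2} e_{3} picks one of the two preimages.


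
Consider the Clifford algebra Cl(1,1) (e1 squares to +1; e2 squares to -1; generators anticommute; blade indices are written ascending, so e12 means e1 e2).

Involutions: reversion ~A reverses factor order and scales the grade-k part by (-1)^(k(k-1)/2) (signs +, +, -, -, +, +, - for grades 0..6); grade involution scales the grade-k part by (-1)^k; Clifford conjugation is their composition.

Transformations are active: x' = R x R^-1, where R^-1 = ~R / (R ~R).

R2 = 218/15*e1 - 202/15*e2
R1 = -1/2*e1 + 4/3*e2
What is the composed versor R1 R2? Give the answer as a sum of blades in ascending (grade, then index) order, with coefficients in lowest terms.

Distribute over the terms of R1 (each basis-blade product reordered to ascending indices, repeated generators contracted through their squares):
(-1/2*e1) R2 = -109/15 + 101/15*e12
(4/3*e2) R2 = 808/45 - 872/45*e12
Summing the partial products and collecting blades:
Answer: 481/45 - 569/45*e12


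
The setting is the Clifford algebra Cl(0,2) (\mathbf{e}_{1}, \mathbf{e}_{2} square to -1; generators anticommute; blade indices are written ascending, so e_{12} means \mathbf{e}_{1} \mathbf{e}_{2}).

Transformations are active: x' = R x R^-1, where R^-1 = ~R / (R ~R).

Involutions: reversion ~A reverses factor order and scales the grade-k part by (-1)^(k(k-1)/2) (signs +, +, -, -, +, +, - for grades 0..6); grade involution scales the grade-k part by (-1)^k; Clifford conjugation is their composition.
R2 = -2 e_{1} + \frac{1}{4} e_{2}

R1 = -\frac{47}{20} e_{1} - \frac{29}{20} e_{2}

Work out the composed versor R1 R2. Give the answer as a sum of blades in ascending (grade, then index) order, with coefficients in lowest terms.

Distribute over the terms of R1 (each basis-blade product reordered to ascending indices, repeated generators contracted through their squares):
(-\frac{47}{20} e_{1}) R2 = -\frac{47}{10} - \frac{47}{80} e_{12}
(-\frac{29}{20} e_{2}) R2 = \frac{29}{80} - \frac{29}{10} e_{12}
Summing the partial products and collecting blades:
Answer: -\frac{347}{80} - \frac{279}{80} e_{12}


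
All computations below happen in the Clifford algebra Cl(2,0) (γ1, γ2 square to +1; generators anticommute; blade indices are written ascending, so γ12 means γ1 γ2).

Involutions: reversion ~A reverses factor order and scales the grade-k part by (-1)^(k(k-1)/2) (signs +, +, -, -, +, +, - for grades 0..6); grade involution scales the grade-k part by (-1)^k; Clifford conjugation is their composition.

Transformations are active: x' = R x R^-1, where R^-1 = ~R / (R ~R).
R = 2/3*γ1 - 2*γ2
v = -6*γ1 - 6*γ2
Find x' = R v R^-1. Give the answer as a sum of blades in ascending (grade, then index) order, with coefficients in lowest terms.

~R = 2/3*γ1 - 2*γ2, and R ~R = 40/9, so R^-1 = ~R / (40/9).
R v = 8 - 16*γ12
Answer: 42/5*γ1 - 6/5*γ2


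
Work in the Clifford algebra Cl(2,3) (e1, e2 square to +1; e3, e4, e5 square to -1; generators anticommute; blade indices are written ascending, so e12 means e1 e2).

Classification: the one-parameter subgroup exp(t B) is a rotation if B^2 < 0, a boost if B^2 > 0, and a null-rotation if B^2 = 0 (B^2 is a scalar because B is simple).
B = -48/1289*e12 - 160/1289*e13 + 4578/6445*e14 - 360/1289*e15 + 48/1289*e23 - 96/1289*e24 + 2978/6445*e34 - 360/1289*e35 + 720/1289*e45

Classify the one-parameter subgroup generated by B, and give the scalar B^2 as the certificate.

B^2 term by term: the squares give (-48/1289)^2*(e12)^2 + (-160/1289)^2*(e13)^2 + (4578/6445)^2*(e14)^2 + (-360/1289)^2*(e15)^2 + (48/1289)^2*(e23)^2 + (-96/1289)^2*(e24)^2 + (2978/6445)^2*(e34)^2 + (-360/1289)^2*(e35)^2 + (720/1289)^2*(e45)^2 = 2304/1661521*(-1) + 25600/1661521*(+1) + 20958084/41538025*(+1) + 129600/1661521*(+1) + 2304/1661521*(+1) + 9216/1661521*(+1) + 8868484/41538025*(-1) + 129600/1661521*(-1) + 518400/1661521*(-1) = 0 (each basis 2-blade squares to minus the product of its generators' squares); cross terms between blades sharing an index anticommute and cancel; the commuting (index-disjoint) pairs give grade-4 terms 2*c*c'*(blade product), which cancel blade by blade — e1234: -285888/8307605 - 30720/1661521 + 439488/8307605 = 0; e1235: 34560/1661521 - 34560/1661521 = 0; e1245: -69120/1661521 + 69120/1661521 = 0; e1345: -230400/1661521 + 659232/1661521 - 428832/1661521 = 0; e2345: 69120/1661521 - 69120/1661521 = 0 — confirming B is simple. So B^2 = 0.
Answer: null-rotation, certificate B^2 = 0. Check the certificate: B^2 = 0, and that sign is decisive whatever form B takes.


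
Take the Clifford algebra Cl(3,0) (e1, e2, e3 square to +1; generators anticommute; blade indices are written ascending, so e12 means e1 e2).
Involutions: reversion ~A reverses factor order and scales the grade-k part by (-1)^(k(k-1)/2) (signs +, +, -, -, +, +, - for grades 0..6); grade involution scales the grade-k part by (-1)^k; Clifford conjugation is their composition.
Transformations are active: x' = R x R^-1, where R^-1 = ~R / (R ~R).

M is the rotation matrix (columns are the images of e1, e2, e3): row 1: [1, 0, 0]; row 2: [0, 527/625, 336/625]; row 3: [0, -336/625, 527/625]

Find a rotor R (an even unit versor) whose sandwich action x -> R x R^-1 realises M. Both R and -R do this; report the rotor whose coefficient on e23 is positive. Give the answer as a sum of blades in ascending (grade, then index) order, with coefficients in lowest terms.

Method: write R = a + b12*e12 + b13*e13 + b23*e23 with a^2 + b12^2 + b13^2 + b23^2 = 1 (so R^-1 = ~R). Expanding the columns R e_j ~R gives tr M = 4a^2 - 1 and, from the antisymmetric part, M21 - M12 = -4a*b12, M13 - M31 = 4a*b13, M32 - M23 = -4a*b23.
Here tr M = 1679/625, so a^2 = (1 + tr M)/4 = 576/625 and a = ±24/25. Taking a = 24/25: M21 - M12 = 0, M13 - M31 = 0, M32 - M23 = -672/625, giving b12 = 0, b13 = 0, b23 = 7/25, i.e. R = 24/25 + 7/25*e23.
Its e23 coefficient is already positive.
Answer: 24/25 + 7/25*e23. Uniqueness: Spin(3) -> SO(3) maps R and -R to the same rotation of trace 1679/625; fixing the sign of the e23 coefficient removes the ambiguity.


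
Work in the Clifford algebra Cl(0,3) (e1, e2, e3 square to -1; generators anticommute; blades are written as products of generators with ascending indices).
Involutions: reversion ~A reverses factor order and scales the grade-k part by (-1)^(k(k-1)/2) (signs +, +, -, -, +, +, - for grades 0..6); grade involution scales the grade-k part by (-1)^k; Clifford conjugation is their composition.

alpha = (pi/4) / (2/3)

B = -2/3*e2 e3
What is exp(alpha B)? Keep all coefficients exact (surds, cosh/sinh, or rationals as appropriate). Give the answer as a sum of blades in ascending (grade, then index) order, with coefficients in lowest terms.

B^2 = (-2/3)^2*(e2 e3)^2 = 4/9*(-1) = -4/9 (a basis 2-blade squares to minus the product of its generators' squares).
B^2 = -4/9 — a negative square means the series sums to a rotation: l = 2/3, alpha*l = pi/4, so exp(alpha B) = cos(pi/4) + (sin(pi/4)/(2/3))*B = sqrt(2)/2 + (3*sqrt(2)/4)*B.
Answer: sqrt(2)/2 - sqrt(2)/2*e2 e3


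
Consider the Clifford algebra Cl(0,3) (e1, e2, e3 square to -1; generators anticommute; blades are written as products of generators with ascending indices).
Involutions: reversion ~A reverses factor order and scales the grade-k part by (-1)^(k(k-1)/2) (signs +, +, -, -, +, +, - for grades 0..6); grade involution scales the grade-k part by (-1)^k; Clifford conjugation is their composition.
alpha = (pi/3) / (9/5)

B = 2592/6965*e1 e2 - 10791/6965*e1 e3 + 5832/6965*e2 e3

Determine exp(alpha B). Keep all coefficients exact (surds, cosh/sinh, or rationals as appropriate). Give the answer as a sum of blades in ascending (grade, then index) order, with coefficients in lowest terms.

B^2 term by term: the squares give (2592/6965)^2*(e1 e2)^2 + (-10791/6965)^2*(e1 e3)^2 + (5832/6965)^2*(e2 e3)^2 = 6718464/48511225*(-1) + 116445681/48511225*(-1) + 34012224/48511225*(-1) = -81/25 (each basis 2-blade squares to minus the product of its generators' squares); cross terms between blades sharing an index anticommute and cancel. So B^2 = -81/25.
B^2 = -81/25 — the series telescopes trigonometrically here: l = 9/5, alpha*l = pi/3, so exp(alpha B) = cos(pi/3) + (sin(pi/3)/(9/5))*B = 1/2 + (5*sqrt(3)/18)*B.
Answer: 1/2 + 144*sqrt(3)/1393*e1 e2 - 1199*sqrt(3)/2786*e1 e3 + 324*sqrt(3)/1393*e2 e3


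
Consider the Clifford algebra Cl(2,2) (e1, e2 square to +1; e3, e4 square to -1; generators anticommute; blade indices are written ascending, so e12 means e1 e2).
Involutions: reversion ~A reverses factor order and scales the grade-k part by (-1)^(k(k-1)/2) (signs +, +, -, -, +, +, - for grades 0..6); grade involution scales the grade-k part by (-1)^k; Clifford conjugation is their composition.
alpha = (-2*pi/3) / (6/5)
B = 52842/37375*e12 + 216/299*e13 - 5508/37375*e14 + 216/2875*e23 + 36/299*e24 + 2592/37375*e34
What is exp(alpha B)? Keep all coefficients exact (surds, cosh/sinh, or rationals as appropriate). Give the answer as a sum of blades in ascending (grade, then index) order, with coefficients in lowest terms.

B^2 term by term: the squares give (52842/37375)^2*(e12)^2 + (216/299)^2*(e13)^2 + (-5508/37375)^2*(e14)^2 + (216/2875)^2*(e23)^2 + (36/299)^2*(e24)^2 + (2592/37375)^2*(e34)^2 = 2792276964/1396890625*(-1) + 46656/89401*(+1) + 30338064/1396890625*(+1) + 46656/8265625*(+1) + 1296/89401*(+1) + 6718464/1396890625*(-1) = -36/25 (each basis 2-blade squares to minus the product of its generators' squares); cross terms between blades sharing an index anticommute and cancel; the commuting (index-disjoint) pairs give grade-4 terms 2*c*c'*(blade product), which cancel blade by blade — e1234: 273932928/1396890625 - 15552/89401 - 2379456/107453125 = 0 — confirming B is simple. So B^2 = -36/25.
B^2 = -36/25 — B^2 < 0, so the exponential closes trigonometrically: l = 6/5, alpha*l = -2*pi/3, so exp(alpha B) = cos(-2*pi/3) + (sin(-2*pi/3)/(6/5))*B = -1/2 + (-5*sqrt(3)/12)*B.
Answer: -1/2 - 8807*sqrt(3)/14950*e12 - 90*sqrt(3)/299*e13 + 459*sqrt(3)/7475*e14 - 18*sqrt(3)/575*e23 - 15*sqrt(3)/299*e24 - 216*sqrt(3)/7475*e34


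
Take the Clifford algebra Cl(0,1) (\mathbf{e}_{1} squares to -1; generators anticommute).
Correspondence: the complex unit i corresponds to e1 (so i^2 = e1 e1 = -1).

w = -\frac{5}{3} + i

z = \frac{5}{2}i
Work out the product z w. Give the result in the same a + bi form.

In blades: z = \frac{5}{2} e_{1}, w = -\frac{5}{3} + e_{1}.
Distribute z over w term by term (generator squares from the signature, products reordered to ascending indices): (\frac{5}{2} e_{1})*w = -\frac{5}{2} - \frac{25}{6} e_{1}.
Sum: -\frac{5}{2} - \frac{25}{6} e_{1}; translating back through the correspondence:
Answer: -\frac{5}{2} - \frac{25}{6}i


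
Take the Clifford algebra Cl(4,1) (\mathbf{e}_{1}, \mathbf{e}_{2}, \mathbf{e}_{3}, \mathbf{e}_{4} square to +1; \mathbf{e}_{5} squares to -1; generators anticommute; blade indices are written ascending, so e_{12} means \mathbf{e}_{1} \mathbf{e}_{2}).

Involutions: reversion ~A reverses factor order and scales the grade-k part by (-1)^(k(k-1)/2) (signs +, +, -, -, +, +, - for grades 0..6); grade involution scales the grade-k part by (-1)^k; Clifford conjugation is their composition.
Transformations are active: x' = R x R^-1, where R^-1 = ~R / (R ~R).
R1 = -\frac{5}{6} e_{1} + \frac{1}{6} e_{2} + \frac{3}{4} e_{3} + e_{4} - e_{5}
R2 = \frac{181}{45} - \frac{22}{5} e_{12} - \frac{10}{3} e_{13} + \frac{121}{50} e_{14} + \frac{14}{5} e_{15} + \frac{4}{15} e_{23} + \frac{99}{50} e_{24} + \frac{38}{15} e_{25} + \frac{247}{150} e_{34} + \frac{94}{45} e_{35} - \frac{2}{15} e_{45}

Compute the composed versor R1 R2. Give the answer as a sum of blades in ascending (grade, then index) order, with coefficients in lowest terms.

Distribute over the terms of R1 (each basis-blade product reordered to ascending indices, repeated generators contracted through their squares):
(-\frac{5}{6} e_{1}) R2 = -\frac{181}{54} e_{1} + \frac{11}{3} e_{2} + \frac{25}{9} e_{3} - \frac{121}{60} e_{4} - \frac{7}{3} e_{5} - \frac{2}{9} e_{123} - \frac{33}{20} e_{124} - \frac{19}{9} e_{125} - \frac{247}{180} e_{134} - \frac{47}{27} e_{135} + \frac{1}{9} e_{145}
(\frac{1}{6} e_{2}) R2 = \frac{11}{15} e_{1} + \frac{181}{270} e_{2} + \frac{2}{45} e_{3} + \frac{33}{100} e_{4} + \frac{19}{45} e_{5} + \frac{5}{9} e_{123} - \frac{121}{300} e_{124} - \frac{7}{15} e_{125} + \frac{247}{900} e_{234} + \frac{47}{135} e_{235} - \frac{1}{45} e_{245}
(\frac{3}{4} e_{3}) R2 = \frac{5}{2} e_{1} - \frac{1}{5} e_{2} + \frac{181}{60} e_{3} + \frac{247}{200} e_{4} + \frac{47}{30} e_{5} - \frac{33}{10} e_{123} - \frac{363}{200} e_{134} - \frac{21}{10} e_{135} - \frac{297}{200} e_{234} - \frac{19}{10} e_{235} - \frac{1}{10} e_{345}
(e_{4}) R2 = -\frac{121}{50} e_{1} - \frac{99}{50} e_{2} - \frac{247}{150} e_{3} + \frac{181}{45} e_{4} - \frac{2}{15} e_{5} - \frac{22}{5} e_{124} - \frac{10}{3} e_{134} - \frac{14}{5} e_{145} + \frac{4}{15} e_{234} - \frac{38}{15} e_{245} - \frac{94}{45} e_{345}
(-e_{5}) R2 = -\frac{14}{5} e_{1} - \frac{38}{15} e_{2} - \frac{94}{45} e_{3} + \frac{2}{15} e_{4} - \frac{181}{45} e_{5} + \frac{22}{5} e_{125} + \frac{10}{3} e_{135} - \frac{121}{50} e_{145} - \frac{4}{15} e_{235} - \frac{99}{50} e_{245} - \frac{247}{150} e_{345}
Summing the partial products and collecting blades:
Answer: -\frac{7207}{1350} e_{1} - \frac{254}{675} e_{2} + \frac{631}{300} e_{3} + \frac{6667}{1800} e_{4} - \frac{9}{2} e_{5} - \frac{89}{30} e_{123} - \frac{484}{75} e_{124} + \frac{82}{45} e_{125} - \frac{11737}{1800} e_{134} - \frac{137}{270} e_{135} - \frac{2299}{450} e_{145} - \frac{1699}{1800} e_{234} - \frac{491}{270} e_{235} - \frac{2041}{450} e_{245} - \frac{863}{225} e_{345}


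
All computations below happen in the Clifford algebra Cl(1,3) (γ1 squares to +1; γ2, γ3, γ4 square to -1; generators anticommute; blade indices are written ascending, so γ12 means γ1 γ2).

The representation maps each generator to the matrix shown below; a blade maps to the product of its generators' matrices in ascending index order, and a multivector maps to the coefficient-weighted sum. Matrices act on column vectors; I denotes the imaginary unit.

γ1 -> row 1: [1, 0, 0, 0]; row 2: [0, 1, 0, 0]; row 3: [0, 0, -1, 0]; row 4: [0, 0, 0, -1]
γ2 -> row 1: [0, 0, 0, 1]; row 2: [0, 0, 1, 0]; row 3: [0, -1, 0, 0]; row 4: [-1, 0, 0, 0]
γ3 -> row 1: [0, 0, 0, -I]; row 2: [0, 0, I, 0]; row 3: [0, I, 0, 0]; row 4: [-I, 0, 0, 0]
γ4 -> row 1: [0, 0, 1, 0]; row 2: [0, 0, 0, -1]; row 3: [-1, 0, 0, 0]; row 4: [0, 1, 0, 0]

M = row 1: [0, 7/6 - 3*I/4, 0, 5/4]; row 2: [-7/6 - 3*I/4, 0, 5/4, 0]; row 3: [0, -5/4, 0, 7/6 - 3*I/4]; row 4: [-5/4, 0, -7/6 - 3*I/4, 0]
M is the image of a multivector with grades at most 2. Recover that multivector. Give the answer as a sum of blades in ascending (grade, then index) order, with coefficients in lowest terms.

Method: the blade images are trace-orthogonal — tr(rho(e_A) rho(e_B)^-1) = 4 if A = B and 0 otherwise — and rho(e_A)^-1 = (e_A)^2 * rho(e_A) with (e_A)^2 = +1 or -1, so the coefficient of e_A in the preimage is (e_A)^2 * tr(M rho(e_A))/4.
Nonzero projections over blades of grade <= 2: γ2: (γ2)^2 = -1, tr(M rho(γ2)) = -5, coefficient 5/4; γ24: (γ24)^2 = -1, tr(M rho(γ24)) = -14/3, coefficient 7/6; γ34: (γ34)^2 = -1, tr(M rho(γ34)) = -3, coefficient 3/4. Every other blade of grade <= 2 projects to 0.
Answer: 5/4*γ2 + 7/6*γ24 + 3/4*γ34


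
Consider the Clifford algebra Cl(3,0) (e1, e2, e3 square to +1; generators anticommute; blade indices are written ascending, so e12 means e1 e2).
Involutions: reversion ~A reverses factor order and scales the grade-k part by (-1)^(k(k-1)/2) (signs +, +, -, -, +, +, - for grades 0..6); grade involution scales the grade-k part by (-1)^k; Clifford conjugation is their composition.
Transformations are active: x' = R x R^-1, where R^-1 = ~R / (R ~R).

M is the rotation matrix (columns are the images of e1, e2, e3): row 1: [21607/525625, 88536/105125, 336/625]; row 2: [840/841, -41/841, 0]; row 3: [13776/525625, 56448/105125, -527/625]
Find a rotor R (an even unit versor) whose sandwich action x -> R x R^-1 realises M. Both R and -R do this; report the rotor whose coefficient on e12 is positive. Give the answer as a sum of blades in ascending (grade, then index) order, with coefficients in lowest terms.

Method: write R = a + b12*e12 + b13*e13 + b23*e23 with a^2 + b12^2 + b13^2 + b23^2 = 1 (so R^-1 = ~R). Expanding the columns R e_j ~R gives tr M = 4a^2 - 1 and, from the antisymmetric part, M21 - M12 = -4a*b12, M13 - M31 = 4a*b13, M32 - M23 = -4a*b23.
Here tr M = -17889/21025, so a^2 = (1 + tr M)/4 = 784/21025 and a = ±28/145. Taking a = 28/145: M21 - M12 = 16464/105125, M13 - M31 = 10752/21025, M32 - M23 = 56448/105125, giving b12 = -147/725, b13 = 96/145, b23 = -504/725, i.e. R = 28/145 - 147/725*e12 + 96/145*e13 - 504/725*e23.
Its e12 coefficient is negative, so report the other preimage -R.
Answer: -28/145 + 147/725*e12 - 96/145*e13 + 504/725*e23. Recall the cover is two-to-one: with M of trace -17889/21025, both preimages act alike, and the stated e12 sign chooses the sheet.


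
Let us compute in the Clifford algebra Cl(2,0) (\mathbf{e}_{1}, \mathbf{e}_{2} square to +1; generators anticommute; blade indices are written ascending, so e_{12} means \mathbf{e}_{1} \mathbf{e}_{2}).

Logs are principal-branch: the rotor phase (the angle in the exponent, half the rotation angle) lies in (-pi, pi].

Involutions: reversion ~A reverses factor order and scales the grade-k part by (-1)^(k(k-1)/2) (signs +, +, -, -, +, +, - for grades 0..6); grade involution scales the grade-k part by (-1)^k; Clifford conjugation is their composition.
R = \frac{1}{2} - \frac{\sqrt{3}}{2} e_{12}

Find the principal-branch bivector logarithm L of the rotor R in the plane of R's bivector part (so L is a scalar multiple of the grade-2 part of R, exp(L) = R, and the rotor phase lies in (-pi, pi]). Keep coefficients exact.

The scalar part of R is \frac{1}{2}, which fixes the principal-branch rotor phase; the unit plane is then the bivector part divided by the sine of that phase, and L is that plane scaled by the phase.
Concretely: cos(phase) = \frac{1}{2} gives phase = ±\frac{\pi}{3}, and since phase/sin(phase) is even the sign is immaterial: L = (phase/sin(phase)) * <R>_2 = (\frac{2 \sqrt{3} \pi}{9}) * <R>_2.
Answer: - \frac{\pi}{3} e_{12}


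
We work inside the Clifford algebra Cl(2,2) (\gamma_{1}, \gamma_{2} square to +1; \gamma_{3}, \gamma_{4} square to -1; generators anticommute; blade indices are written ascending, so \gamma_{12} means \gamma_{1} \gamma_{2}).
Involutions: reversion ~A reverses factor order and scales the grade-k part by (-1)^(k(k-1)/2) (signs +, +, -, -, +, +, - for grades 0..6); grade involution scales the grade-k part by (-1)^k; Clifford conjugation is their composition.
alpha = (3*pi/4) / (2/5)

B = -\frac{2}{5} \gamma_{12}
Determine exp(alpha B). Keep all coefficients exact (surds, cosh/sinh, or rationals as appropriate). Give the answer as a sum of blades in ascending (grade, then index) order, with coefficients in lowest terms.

B^2 = (-\frac{2}{5})^2*(\gamma_{12})^2 = \frac{4}{25}*(-1) = -\frac{4}{25} (a basis 2-blade squares to minus the product of its generators' squares).
B^2 = -\frac{4}{25} — B^2 < 0, so the exponential closes trigonometrically: l = \frac{2}{5}, alpha*l = \frac{3 \pi}{4}, so exp(alpha B) = cos(\frac{3 \pi}{4}) + (sin(\frac{3 \pi}{4})/(\frac{2}{5}))*B = - \frac{\sqrt{2}}{2} + (\frac{5 \sqrt{2}}{4})*B.
Answer: - \frac{\sqrt{2}}{2} - \frac{\sqrt{2}}{2} \gamma_{12}


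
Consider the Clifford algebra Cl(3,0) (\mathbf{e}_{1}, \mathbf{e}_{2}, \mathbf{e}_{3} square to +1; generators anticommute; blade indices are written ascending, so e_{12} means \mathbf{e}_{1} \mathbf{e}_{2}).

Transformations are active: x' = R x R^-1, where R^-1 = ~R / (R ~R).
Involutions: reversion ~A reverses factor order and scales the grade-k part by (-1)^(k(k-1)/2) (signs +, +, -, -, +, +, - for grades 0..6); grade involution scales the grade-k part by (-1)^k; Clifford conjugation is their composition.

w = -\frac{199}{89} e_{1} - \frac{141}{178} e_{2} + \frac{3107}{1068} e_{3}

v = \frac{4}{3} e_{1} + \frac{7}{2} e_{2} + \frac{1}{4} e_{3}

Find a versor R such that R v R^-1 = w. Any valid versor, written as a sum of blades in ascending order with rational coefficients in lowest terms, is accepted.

Equal squares first: v^2 = w^2 = \frac{2029}{144}. Then v + w = -\frac{241}{267} e_{1} + \frac{241}{89} e_{2} + \frac{1687}{534} e_{3} is a versor taking v to w, provided it is invertible.
Answer: -\frac{241}{267} e_{1} + \frac{241}{89} e_{2} + \frac{1687}{534} e_{3}


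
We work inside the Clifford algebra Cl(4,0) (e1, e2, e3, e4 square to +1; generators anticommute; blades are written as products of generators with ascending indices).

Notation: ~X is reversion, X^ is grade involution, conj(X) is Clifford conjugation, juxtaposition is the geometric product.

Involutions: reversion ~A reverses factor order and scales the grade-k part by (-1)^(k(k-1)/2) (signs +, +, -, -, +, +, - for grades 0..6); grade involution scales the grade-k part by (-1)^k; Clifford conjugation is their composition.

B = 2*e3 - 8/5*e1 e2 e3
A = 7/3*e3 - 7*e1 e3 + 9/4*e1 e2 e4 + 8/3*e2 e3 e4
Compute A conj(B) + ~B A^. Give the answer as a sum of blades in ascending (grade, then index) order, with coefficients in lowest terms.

first term: -14/3 + 14*e1 + 56/5*e2 - 56/15*e1 e2 - 64/15*e1 e4 + 16/3*e2 e4 - 18/5*e3 e4 + 9/2*e1 e2 e3 e4
second term: -14/3 + 14*e1 - 56/5*e2 - 56/15*e1 e2 + 64/15*e1 e4 + 16/3*e2 e4 + 18/5*e3 e4 - 9/2*e1 e2 e3 e4
Answer: -28/3 + 28*e1 - 112/15*e1 e2 + 32/3*e2 e4


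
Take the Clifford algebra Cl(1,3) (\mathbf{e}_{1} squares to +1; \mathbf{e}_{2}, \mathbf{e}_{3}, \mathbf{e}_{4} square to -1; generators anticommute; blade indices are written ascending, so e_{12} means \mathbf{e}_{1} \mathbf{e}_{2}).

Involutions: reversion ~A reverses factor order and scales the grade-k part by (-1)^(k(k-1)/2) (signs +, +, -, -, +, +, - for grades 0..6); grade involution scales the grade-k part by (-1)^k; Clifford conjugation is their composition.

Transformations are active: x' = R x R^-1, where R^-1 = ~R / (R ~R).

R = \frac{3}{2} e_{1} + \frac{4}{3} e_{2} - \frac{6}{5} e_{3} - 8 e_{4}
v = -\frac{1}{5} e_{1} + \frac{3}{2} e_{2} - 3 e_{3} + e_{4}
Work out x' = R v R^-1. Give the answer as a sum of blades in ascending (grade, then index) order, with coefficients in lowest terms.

~R = \frac{3}{2} e_{1} + \frac{4}{3} e_{2} - \frac{6}{5} e_{3} - 8 e_{4}, and R ~R = -\frac{58471}{900}, so R^-1 = ~R / (-\frac{58471}{900}).
R v = \frac{21}{10} + \frac{151}{60} e_{12} - \frac{237}{50} e_{13} - \frac{1}{10} e_{14} - \frac{11}{5} e_{23} + \frac{40}{3} e_{24} - \frac{126}{5} e_{34}
Answer: \frac{4303}{41765} e_{1} - \frac{26499}{16706} e_{2} + \frac{25707}{8353} e_{3} - \frac{4033}{8353} e_{4}


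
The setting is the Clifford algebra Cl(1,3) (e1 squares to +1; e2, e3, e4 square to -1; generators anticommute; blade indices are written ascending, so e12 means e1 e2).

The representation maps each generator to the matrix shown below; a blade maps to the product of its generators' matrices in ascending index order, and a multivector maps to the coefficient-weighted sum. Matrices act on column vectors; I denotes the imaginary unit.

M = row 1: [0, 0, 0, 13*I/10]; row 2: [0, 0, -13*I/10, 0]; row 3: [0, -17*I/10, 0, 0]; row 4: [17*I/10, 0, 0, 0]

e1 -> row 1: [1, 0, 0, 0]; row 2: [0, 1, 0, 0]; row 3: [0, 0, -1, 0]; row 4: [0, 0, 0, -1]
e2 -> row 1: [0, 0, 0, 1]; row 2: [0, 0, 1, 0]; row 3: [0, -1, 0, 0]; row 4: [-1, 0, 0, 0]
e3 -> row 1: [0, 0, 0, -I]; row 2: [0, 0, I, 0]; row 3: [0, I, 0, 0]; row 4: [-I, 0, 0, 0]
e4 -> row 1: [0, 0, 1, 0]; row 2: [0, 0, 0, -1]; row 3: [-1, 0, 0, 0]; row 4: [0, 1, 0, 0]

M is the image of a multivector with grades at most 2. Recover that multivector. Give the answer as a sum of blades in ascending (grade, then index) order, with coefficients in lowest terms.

Method: the blade images are trace-orthogonal — tr(rho(e_A) rho(e_B)^-1) = 4 if A = B and 0 otherwise — and rho(e_A)^-1 = (e_A)^2 * rho(e_A) with (e_A)^2 = +1 or -1, so the coefficient of e_A in the preimage is (e_A)^2 * tr(M rho(e_A))/4.
Nonzero projections over blades of grade <= 2: e3: (e3)^2 = -1, tr(M rho(e3)) = 6, coefficient -3/2; e13: (e13)^2 = +1, tr(M rho(e13)) = 4/5, coefficient 1/5. Every other blade of grade <= 2 projects to 0.
Answer: -3/2*e3 + 1/5*e13


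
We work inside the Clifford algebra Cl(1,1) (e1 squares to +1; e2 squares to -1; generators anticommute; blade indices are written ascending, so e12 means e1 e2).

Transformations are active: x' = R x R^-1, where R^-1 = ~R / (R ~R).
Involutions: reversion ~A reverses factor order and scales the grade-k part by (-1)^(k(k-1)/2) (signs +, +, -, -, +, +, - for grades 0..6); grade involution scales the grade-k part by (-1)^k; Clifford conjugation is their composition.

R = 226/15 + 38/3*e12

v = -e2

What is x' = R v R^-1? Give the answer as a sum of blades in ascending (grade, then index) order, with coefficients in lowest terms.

~R = 226/15 - 38/3*e12, and R ~R = 1664/25, so R^-1 = ~R / (1664/25).
R v = 38/3*e1 - 226/15*e2
Answer: 10735/1872*e1 - 10897/1872*e2


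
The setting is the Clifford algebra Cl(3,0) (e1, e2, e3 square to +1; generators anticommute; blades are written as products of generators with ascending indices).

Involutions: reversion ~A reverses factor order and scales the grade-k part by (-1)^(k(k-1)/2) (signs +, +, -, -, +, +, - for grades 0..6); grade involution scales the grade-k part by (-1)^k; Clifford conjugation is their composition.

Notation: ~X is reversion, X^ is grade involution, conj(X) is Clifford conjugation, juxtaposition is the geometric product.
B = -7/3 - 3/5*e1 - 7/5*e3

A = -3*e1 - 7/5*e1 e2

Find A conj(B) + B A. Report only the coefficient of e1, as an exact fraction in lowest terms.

first term: -9/5 + 7*e1 + 21/25*e2 + 49/15*e1 e2 - 21/5*e1 e3 - 49/25*e1 e2 e3
second term: 9/5 + 7*e1 + 21/25*e2 + 49/15*e1 e2 - 21/5*e1 e3 + 49/25*e1 e2 e3
Answer: 14


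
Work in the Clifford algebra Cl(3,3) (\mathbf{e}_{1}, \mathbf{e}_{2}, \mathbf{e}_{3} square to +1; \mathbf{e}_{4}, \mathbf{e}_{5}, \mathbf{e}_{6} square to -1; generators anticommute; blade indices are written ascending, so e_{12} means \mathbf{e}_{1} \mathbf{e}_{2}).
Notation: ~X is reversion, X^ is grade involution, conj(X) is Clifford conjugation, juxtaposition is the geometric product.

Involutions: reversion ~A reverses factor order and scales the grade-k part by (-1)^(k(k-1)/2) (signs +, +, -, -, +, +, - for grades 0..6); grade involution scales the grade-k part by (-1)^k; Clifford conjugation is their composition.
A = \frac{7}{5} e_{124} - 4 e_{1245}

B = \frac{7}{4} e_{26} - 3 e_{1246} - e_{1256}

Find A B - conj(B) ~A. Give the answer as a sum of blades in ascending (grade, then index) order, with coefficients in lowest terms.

first term: -\frac{21}{5} e_{6} + 4 e_{46} - 12 e_{56} - \frac{49}{20} e_{146} + \frac{7}{5} e_{456} - 7 e_{1456}
second term: -\frac{21}{5} e_{6} - 4 e_{46} + 12 e_{56} + \frac{49}{20} e_{146} - \frac{7}{5} e_{456} - 7 e_{1456}
Answer: 8 e_{46} - 24 e_{56} - \frac{49}{10} e_{146} + \frac{14}{5} e_{456}


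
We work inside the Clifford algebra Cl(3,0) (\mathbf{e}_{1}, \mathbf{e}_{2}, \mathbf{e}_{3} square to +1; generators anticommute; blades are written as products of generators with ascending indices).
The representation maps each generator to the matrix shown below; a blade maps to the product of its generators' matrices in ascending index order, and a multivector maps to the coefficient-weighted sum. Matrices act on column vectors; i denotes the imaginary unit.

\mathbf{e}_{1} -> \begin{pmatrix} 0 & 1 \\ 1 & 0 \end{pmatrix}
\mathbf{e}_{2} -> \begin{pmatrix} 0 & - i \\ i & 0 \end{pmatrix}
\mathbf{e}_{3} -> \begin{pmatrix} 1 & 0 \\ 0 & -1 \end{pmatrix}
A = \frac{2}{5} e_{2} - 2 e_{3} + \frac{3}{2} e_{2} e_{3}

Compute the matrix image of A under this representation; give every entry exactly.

Bivector images (products of the table entries): rho(e_{2} e_{3}) = rho(\mathbf{e}_{2})rho(\mathbf{e}_{3}) = \begin{pmatrix} 0 & i \\ i & 0 \end{pmatrix}.
M = (\frac{2}{5})*rho(e_{2}) + (-2)*rho(e_{3}) + (\frac{3}{2})*rho(e_{2} e_{3}), summed entrywise:
Answer: \begin{pmatrix} -2 & \frac{11 i}{10} \\ \frac{19 i}{10} & 2 \end{pmatrix}


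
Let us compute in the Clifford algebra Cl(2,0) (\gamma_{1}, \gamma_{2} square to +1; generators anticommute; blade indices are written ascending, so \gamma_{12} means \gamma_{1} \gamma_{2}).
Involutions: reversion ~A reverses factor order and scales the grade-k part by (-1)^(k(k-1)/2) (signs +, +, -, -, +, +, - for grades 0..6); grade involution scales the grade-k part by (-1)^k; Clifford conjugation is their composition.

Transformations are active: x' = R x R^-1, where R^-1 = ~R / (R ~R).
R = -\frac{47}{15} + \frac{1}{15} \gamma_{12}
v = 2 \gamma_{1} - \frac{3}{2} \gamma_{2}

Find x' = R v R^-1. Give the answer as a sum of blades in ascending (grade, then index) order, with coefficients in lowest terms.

~R = -\frac{47}{15} - \frac{1}{15} \gamma_{12}, and R ~R = \frac{442}{45}, so R^-1 = ~R / (\frac{442}{45}).
R v = -\frac{191}{30} \gamma_{1} + \frac{137}{30} \gamma_{2}
Answer: \frac{4557}{2210} \gamma_{1} - \frac{1562}{1105} \gamma_{2}


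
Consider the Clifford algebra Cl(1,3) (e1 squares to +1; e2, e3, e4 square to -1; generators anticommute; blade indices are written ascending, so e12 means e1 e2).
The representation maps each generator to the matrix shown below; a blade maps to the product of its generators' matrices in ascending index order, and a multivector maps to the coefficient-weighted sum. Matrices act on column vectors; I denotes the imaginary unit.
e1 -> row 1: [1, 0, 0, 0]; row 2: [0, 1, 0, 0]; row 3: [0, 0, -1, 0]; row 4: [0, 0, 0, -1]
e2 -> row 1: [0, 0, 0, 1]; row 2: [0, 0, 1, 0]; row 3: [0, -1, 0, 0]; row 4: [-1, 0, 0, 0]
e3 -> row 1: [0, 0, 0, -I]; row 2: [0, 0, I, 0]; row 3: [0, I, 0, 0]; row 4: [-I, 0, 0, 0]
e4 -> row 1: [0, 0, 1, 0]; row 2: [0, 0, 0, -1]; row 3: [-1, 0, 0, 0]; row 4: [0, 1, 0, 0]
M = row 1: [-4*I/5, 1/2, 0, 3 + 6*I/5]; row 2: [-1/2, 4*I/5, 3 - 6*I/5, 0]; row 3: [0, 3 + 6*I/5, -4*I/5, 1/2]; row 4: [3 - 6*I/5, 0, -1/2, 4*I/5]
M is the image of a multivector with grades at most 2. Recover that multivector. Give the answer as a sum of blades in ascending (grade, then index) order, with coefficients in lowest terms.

Method: the blade images are trace-orthogonal — tr(rho(e_A) rho(e_B)^-1) = 4 if A = B and 0 otherwise — and rho(e_A)^-1 = (e_A)^2 * rho(e_A) with (e_A)^2 = +1 or -1, so the coefficient of e_A in the preimage is (e_A)^2 * tr(M rho(e_A))/4.
Nonzero projections over blades of grade <= 2: e12: (e12)^2 = +1, tr(M rho(e12)) = 12, coefficient 3; e13: (e13)^2 = +1, tr(M rho(e13)) = -24/5, coefficient -6/5; e23: (e23)^2 = -1, tr(M rho(e23)) = -16/5, coefficient 4/5; e24: (e24)^2 = -1, tr(M rho(e24)) = -2, coefficient 1/2. Every other blade of grade <= 2 projects to 0.
Answer: 3*e12 - 6/5*e13 + 4/5*e23 + 1/2*e24


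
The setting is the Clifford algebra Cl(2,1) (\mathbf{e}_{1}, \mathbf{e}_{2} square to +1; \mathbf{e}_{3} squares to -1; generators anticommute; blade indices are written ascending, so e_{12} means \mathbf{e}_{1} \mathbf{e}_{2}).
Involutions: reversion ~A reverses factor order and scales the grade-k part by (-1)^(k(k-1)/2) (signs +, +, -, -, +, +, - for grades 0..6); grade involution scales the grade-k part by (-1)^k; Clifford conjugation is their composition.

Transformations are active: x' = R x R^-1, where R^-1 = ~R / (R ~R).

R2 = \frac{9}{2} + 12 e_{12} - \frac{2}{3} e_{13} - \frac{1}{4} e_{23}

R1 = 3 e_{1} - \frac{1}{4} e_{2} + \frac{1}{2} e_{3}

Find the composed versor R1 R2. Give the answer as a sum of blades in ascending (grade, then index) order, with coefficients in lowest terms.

Distribute over the terms of R1 (each basis-blade product reordered to ascending indices, repeated generators contracted through their squares):
(3 e_{1}) R2 = \frac{27}{2} e_{1} + 36 e_{2} - 2 e_{3} - \frac{3}{4} e_{123}
(-\frac{1}{4} e_{2}) R2 = 3 e_{1} - \frac{9}{8} e_{2} + \frac{1}{16} e_{3} - \frac{1}{6} e_{123}
(\frac{1}{2} e_{3}) R2 = -\frac{1}{3} e_{1} - \frac{1}{8} e_{2} + \frac{9}{4} e_{3} + 6 e_{123}
Summing the partial products and collecting blades:
Answer: \frac{97}{6} e_{1} + \frac{139}{4} e_{2} + \frac{5}{16} e_{3} + \frac{61}{12} e_{123}


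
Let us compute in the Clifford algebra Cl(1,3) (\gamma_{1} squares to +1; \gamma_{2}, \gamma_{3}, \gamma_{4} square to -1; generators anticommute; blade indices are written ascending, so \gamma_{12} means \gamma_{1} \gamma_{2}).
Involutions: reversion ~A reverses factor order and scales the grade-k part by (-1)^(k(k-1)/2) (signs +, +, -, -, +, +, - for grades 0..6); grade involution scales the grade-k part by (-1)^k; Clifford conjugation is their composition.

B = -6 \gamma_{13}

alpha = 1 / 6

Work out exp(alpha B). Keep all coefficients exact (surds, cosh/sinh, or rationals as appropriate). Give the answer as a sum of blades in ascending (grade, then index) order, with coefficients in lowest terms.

B^2 = (-6)^2*(\gamma_{13})^2 = 36*(+1) = 36 (a basis 2-blade squares to minus the product of its generators' squares).
B^2 = 36 — the series telescopes hyperbolically here: l = 6, alpha*l = 1, so exp(alpha B) = cosh(1) + (sinh(1)/6)*B = \cosh{\left(1 \right)} + (\frac{\sinh{\left(1 \right)}}{6})*B.
Answer: \cosh{\left(1 \right)} - \sinh{\left(1 \right)} \gamma_{13}


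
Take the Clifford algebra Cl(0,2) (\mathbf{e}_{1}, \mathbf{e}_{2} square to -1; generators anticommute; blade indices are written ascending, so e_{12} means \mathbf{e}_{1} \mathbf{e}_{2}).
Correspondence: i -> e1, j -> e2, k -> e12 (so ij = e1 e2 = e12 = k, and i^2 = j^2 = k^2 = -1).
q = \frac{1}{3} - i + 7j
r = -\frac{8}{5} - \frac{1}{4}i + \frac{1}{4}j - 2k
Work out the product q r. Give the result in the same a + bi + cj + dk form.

In blades: q = \frac{1}{3} - e_{1} + 7 e_{2}, r = -\frac{8}{5} - \frac{1}{4} e_{1} + \frac{1}{4} e_{2} - 2 e_{12}.
Distribute q over r term by term (generator squares from the signature, products reordered to ascending indices): (\frac{1}{3})*r = -\frac{8}{15} - \frac{1}{12} e_{1} + \frac{1}{12} e_{2} - \frac{2}{3} e_{12}; (-e_{1})*r = -\frac{1}{4} + \frac{8}{5} e_{1} - 2 e_{2} - \frac{1}{4} e_{12}; (7 e_{2})*r = -\frac{7}{4} - 14 e_{1} - \frac{56}{5} e_{2} + \frac{7}{4} e_{12}.
Sum: -\frac{38}{15} - \frac{749}{60} e_{1} - \frac{787}{60} e_{2} + \frac{5}{6} e_{12}; translating back through the correspondence:
Answer: -\frac{38}{15} - \frac{749}{60}i - \frac{787}{60}j + \frac{5}{6}k


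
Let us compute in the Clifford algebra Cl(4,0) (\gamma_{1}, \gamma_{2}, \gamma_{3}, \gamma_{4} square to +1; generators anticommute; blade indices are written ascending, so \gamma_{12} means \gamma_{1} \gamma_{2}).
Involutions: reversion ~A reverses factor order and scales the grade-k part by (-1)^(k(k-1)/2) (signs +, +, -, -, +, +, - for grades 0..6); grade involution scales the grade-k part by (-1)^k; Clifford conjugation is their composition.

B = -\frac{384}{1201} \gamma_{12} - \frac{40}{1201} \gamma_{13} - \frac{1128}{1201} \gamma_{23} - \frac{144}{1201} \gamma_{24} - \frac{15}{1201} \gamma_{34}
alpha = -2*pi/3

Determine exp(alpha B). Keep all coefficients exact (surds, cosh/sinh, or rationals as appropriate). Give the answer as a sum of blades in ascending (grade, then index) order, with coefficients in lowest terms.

B^2 term by term: the squares give (-\frac{384}{1201})^2*(\gamma_{12})^2 + (-\frac{40}{1201})^2*(\gamma_{13})^2 + (-\frac{1128}{1201})^2*(\gamma_{23})^2 + (-\frac{144}{1201})^2*(\gamma_{24})^2 + (-\frac{15}{1201})^2*(\gamma_{34})^2 = \frac{147456}{1442401}*(-1) + \frac{1600}{1442401}*(-1) + \frac{1272384}{1442401}*(-1) + \frac{20736}{1442401}*(-1) + \frac{225}{1442401}*(-1) = -1 (each basis 2-blade squares to minus the product of its generators' squares); cross terms between blades sharing an index anticommute and cancel; the commuting (index-disjoint) pairs give grade-4 terms 2*c*c'*(blade product), which cancel blade by blade — \gamma_{1234}: \frac{11520}{1442401} - \frac{11520}{1442401} = 0 — confirming B is simple. So B^2 = -1.
B^2 = -1 — since the square is negative, the closed form is circular: l = 1, alpha*l = - \frac{2 \pi}{3}, so exp(alpha B) = cos(- \frac{2 \pi}{3}) + (sin(- \frac{2 \pi}{3})/1)*B = - \frac{1}{2} + (- \frac{\sqrt{3}}{2})*B.
Answer: - \frac{1}{2} + \frac{192 \sqrt{3}}{1201} \gamma_{12} + \frac{20 \sqrt{3}}{1201} \gamma_{13} + \frac{564 \sqrt{3}}{1201} \gamma_{23} + \frac{72 \sqrt{3}}{1201} \gamma_{24} + \frac{15 \sqrt{3}}{2402} \gamma_{34}
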